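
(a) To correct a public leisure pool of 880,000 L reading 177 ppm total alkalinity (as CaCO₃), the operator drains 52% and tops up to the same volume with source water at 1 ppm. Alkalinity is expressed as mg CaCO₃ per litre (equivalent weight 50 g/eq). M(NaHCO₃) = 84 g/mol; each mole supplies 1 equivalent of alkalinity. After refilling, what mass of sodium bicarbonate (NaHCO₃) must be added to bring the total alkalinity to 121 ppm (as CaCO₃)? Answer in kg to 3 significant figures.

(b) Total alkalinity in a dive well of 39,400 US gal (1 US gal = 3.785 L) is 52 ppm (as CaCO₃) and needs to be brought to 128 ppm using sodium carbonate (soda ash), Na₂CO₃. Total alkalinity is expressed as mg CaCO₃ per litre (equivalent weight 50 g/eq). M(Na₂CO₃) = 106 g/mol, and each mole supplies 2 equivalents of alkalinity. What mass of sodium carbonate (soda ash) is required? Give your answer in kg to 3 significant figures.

(a) 52.5 kg; (b) 12.0 kg

(a) After draining 52% and refilling: 177 × 0.48 + 1 × 0.52 = 85.48 ppm.
(a) Deficit to target: 121 − 85.48 = 35.52 mg/L.
(a) As CaCO₃: 35.52 mg/L × 880,000 L = 31,260 g; ÷ 50 g/eq ÷ 1 = 625.2 mol NaHCO₃.
(a) Mass: 625.2 × 84 = 52,510 g.

(b) Volume: 39,400 US gal × 3.785 L/gal = 149,129 L.
(b) Alkalinity to add: (128 − 52) = 76 mg/L as CaCO₃ × 149,129 L = 11,330 g as CaCO₃.
(b) Equivalents: 11,330 g ÷ 50 g/eq = 226.7 eq.
(b) Each mole of Na₂CO₃ supplies 2 eq, so 226.7 / 2 = 113.3 mol.
(b) Mass: 113.3 mol × 106 g/mol = 12,010 g.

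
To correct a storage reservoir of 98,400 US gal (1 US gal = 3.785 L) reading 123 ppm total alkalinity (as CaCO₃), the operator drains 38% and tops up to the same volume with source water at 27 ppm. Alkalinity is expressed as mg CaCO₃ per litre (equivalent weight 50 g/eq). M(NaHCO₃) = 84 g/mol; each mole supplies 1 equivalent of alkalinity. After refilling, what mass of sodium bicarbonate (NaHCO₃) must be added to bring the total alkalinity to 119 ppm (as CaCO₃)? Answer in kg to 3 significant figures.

20.3 kg

Volume: 98,400 US gal × 3.785 L/gal = 372,444 L.
After draining 38% and refilling: 123 × 0.62 + 27 × 0.38 = 86.52 ppm.
Deficit to target: 119 − 86.52 = 32.48 mg/L.
As CaCO₃: 32.48 mg/L × 372,444 L = 12,100 g; ÷ 50 g/eq ÷ 1 = 241.9 mol NaHCO₃.
Mass: 241.9 × 84 = 20,320 g.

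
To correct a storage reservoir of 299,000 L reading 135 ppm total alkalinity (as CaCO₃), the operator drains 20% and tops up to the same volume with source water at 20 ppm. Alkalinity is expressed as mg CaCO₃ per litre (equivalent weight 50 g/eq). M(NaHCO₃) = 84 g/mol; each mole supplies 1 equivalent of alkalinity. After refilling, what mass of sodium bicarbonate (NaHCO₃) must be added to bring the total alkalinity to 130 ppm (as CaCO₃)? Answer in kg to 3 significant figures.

After draining 20% and refilling: 135 × 0.80 + 20 × 0.20 = 112 ppm.
Deficit to target: 130 − 112 = 18 mg/L.
As CaCO₃: 18 mg/L × 299,000 L = 5382 g; ÷ 50 g/eq ÷ 1 = 107.6 mol NaHCO₃.
Mass: 107.6 × 84 = 9042 g.

9.04 kg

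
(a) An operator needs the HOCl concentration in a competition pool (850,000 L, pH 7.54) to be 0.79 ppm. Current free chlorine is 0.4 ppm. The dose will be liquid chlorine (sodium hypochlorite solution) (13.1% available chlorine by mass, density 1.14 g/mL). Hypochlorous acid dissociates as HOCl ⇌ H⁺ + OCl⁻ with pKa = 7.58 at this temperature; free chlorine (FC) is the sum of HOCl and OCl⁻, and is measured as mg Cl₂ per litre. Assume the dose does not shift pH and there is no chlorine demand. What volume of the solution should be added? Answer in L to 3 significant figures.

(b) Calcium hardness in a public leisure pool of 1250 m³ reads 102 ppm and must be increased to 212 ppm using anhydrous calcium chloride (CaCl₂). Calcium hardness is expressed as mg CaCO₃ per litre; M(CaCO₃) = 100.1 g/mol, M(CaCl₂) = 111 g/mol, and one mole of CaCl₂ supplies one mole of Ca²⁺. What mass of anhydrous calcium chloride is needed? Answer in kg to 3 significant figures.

(a) [OCl⁻]/[HOCl] = 10^(pH − pKa) = 10^(7.54 − 7.58) = 0.912; fraction as HOCl = 1/(1 + 0.912) = 0.523.
(a) Free chlorine required for 0.79 ppm HOCl: 0.79 / 0.523 = 1.51 ppm.
(a) FC to add: 1.51 − 0.4 = 1.11 mg/L as Cl₂.
(a) Cl₂ equivalent: 1.11 mg/L × 850,000 L = 943.9 g.
(a) Product at 13.1% available Cl: 943.9 / 0.131 = 7205 g.
(a) Volume: 7205 g ÷ 1.14 g/mL = 6321 mL.

(b) Volume: 1250 m³ = 1,250,000 L.
(b) Hardness to add: (212 − 102) = 110 mg/L as CaCO₃ × 1,250,000 L = 137,500 g as CaCO₃.
(b) Moles of Ca²⁺ (1 mol Ca²⁺ ≡ 1 mol CaCO₃): 137,500 / 100.1 g/mol = 1374 mol.
(b) Mass of CaCl₂: 1374 × 111 = 152,500 g.

(a) 6.32 L; (b) 152 kg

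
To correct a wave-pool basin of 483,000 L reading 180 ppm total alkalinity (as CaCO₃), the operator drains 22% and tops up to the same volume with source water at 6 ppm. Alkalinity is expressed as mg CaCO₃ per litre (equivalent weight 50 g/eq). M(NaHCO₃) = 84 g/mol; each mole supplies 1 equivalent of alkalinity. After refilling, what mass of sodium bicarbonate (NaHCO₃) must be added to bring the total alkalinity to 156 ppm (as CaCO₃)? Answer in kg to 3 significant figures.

11.6 kg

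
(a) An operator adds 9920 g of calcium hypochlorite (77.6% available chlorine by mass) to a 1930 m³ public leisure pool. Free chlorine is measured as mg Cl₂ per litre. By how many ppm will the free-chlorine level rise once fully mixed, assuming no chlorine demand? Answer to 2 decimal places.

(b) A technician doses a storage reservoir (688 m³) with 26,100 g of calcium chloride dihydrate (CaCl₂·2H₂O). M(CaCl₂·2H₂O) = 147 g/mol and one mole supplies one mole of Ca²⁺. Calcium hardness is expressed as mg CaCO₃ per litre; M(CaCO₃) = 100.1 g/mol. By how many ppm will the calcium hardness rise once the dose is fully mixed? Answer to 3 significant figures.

(a) Volume: 1930 m³ = 1,930,000 L.
(a) Available chlorine delivered: 9920 g × 0.776 = 7698 g as Cl₂.
(a) Concentration rise: 7698 g / 1,930,000 L = 3.989 mg/L = 3.99 ppm.

(b) Volume: 688 m³ = 688,000 L.
(b) Moles of Ca²⁺: 26,100 g ÷ 147 g/mol = 177.6 mol.
(b) As CaCO₃: 177.6 mol × 100.1 g/mol = 17,770 g.
(b) Rise: 17,770 g / 688,000 L × 1000 = 25.83 mg/L.

(a) 3.99 ppm; (b) 25.8 ppm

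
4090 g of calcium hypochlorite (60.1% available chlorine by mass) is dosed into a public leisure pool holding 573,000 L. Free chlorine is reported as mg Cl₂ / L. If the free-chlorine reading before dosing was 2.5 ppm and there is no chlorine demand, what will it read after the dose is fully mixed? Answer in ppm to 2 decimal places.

6.79 ppm

Available chlorine delivered: 4090 g × 0.601 = 2458 g as Cl₂.
Concentration rise: 2458 g / 573,000 L = 4.29 mg/L = 4.29 ppm.
Final FC: 2.5 + 4.29 = 6.79 ppm.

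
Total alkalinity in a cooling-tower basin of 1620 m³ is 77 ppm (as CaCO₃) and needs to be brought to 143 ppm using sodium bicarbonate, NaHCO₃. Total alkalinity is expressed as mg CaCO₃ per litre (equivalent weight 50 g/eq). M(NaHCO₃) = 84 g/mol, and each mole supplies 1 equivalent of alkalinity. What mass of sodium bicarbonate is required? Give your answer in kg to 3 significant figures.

180 kg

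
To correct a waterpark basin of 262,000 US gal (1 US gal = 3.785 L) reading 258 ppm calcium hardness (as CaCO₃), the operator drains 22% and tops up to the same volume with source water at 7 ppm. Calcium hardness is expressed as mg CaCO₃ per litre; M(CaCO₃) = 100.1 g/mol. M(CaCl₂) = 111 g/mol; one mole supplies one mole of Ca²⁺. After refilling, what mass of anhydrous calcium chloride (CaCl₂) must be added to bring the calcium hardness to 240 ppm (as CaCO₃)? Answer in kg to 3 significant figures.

40.9 kg

Volume: 262,000 US gal × 3.785 L/gal = 991,670 L.
After draining 22% and refilling: 258 × 0.78 + 7 × 0.22 = 202.78 ppm.
Deficit to target: 240 − 202.78 = 37.22 mg/L.
As CaCO₃: 37.22 mg/L × 991,670 L = 36,910 g; ÷ 100.1 = 368.7 mol Ca²⁺.
Mass: 368.7 × 111 = 40,930 g.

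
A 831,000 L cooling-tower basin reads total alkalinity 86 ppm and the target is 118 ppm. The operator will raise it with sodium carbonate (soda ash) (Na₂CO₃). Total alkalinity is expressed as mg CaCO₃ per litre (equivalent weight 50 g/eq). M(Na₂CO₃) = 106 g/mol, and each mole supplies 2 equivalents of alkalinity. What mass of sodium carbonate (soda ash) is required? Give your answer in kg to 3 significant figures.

28.2 kg

Alkalinity to add: (118 − 86) = 32 mg/L as CaCO₃ × 831,000 L = 26,590 g as CaCO₃.
Equivalents: 26,590 g ÷ 50 g/eq = 531.8 eq.
Each mole of Na₂CO₃ supplies 2 eq, so 531.8 / 2 = 265.9 mol.
Mass: 265.9 mol × 106 g/mol = 28,190 g.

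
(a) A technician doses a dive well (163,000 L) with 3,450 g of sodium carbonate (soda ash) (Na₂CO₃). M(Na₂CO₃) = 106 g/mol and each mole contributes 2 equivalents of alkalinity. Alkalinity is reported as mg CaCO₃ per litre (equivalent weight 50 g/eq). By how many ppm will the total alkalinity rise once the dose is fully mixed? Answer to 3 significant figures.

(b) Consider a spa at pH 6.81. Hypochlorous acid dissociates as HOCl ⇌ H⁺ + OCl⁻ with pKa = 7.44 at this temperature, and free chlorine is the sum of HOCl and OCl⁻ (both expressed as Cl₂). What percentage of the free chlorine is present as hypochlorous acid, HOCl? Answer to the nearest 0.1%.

(a) Moles of Na₂CO₃: 3,450 g ÷ 106 g/mol = 32.55 mol → 65.09 eq of alkalinity.
(a) As CaCO₃: 65.09 eq × 50 g/eq = 3255 g.
(a) Rise: 3255 g / 163,000 L × 1000 = 19.97 mg/L.

(b) [OCl⁻]/[HOCl] = 10^(pH − pKa) = 10^(6.81 − 7.44) = 10^-0.63 = 0.2344.
(b) Fraction as HOCl = 1 / (1 + 0.2344) = 0.8101.

(a) 20.0 ppm; (b) 81.0%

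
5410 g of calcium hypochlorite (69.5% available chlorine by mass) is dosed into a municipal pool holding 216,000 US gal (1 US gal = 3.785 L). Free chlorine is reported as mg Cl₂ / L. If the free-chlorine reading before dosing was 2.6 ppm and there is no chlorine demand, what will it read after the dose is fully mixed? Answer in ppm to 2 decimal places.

Volume: 216,000 US gal × 3.785 L/gal = 817,560 L.
Available chlorine delivered: 5410 g × 0.695 = 3760 g as Cl₂.
Concentration rise: 3760 g / 817,560 L = 4.599 mg/L = 4.60 ppm.
Final FC: 2.6 + 4.60 = 7.20 ppm.

7.20 ppm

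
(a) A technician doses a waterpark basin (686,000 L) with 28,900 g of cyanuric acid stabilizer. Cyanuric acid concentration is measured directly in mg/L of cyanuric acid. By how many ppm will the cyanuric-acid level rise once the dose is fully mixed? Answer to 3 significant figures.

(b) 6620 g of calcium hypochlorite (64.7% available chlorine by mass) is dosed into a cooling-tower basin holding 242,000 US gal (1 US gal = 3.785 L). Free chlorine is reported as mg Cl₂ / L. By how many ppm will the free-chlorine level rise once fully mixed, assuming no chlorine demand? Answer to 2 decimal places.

(a) Rise: 28,900 g / 686,000 L × 1000 = 42.13 mg/L.

(b) Volume: 242,000 US gal × 3.785 L/gal = 915,970 L.
(b) Available chlorine delivered: 6620 g × 0.647 = 4283 g as Cl₂.
(b) Concentration rise: 4283 g / 915,970 L = 4.676 mg/L = 4.68 ppm.

(a) 42.1 ppm; (b) 4.68 ppm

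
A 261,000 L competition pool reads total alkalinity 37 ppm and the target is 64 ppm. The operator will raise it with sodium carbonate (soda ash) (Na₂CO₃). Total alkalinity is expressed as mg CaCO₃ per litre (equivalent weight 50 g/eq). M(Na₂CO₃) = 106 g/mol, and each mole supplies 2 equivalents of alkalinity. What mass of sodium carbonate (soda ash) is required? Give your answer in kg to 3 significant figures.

7.47 kg

Alkalinity to add: (64 − 37) = 27 mg/L as CaCO₃ × 261,000 L = 7047 g as CaCO₃.
Equivalents: 7047 g ÷ 50 g/eq = 140.9 eq.
Each mole of Na₂CO₃ supplies 2 eq, so 140.9 / 2 = 70.47 mol.
Mass: 70.47 mol × 106 g/mol = 7470 g.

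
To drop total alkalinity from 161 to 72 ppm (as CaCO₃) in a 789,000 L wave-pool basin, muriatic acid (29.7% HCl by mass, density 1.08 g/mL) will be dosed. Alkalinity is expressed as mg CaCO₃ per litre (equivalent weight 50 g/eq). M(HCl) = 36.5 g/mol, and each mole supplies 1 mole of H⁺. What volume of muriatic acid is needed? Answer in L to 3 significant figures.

Alkalinity to neutralize: (161 − 72) = 89 mg/L as CaCO₃ × 789,000 L = 70,220 g as CaCO₃.
Equivalents of H⁺ required: 70,220 ÷ 50 g/eq = 1404 eq = 1404 mol HCl.
Mass of HCl: 1404 × 36.5 = 51,260 g.
Mass of 29.7% solution: 51,260 / 0.297 = 172,600 g.
Volume: 172,600 g ÷ 1.08 g/mL = 159,800 mL.

160 L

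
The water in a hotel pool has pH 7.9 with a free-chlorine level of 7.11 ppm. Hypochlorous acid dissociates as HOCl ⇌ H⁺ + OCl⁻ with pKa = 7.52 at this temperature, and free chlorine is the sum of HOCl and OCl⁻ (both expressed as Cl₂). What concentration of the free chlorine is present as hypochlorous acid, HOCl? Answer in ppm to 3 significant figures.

[OCl⁻]/[HOCl] = 10^(pH − pKa) = 10^(7.9 − 7.52) = 10^0.38 = 2.399.
Fraction as HOCl = 1 / (1 + 2.399) = 0.2942.
HOCl = 0.2942 × 7.11 ppm = 2.092 ppm.

2.09 ppm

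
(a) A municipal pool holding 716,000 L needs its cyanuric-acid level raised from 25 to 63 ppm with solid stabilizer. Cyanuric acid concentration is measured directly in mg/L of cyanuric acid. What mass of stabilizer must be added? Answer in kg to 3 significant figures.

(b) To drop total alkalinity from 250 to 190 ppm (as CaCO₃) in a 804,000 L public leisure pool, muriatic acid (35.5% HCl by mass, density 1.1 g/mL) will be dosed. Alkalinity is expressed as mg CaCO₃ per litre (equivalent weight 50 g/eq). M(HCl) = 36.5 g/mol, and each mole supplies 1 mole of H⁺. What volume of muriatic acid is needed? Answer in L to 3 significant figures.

(a) CYA to add: (63 − 25) = 38 mg/L × 716,000 L = 27,210 g cyanuric acid.

(b) Alkalinity to neutralize: (250 − 190) = 60 mg/L as CaCO₃ × 804,000 L = 48,240 g as CaCO₃.
(b) Equivalents of H⁺ required: 48,240 ÷ 50 g/eq = 964.8 eq = 964.8 mol HCl.
(b) Mass of HCl: 964.8 × 36.5 = 35,220 g.
(b) Mass of 35.5% solution: 35,220 / 0.355 = 99,200 g.
(b) Volume: 99,200 g ÷ 1.1 g/mL = 90,180 mL.

(a) 27.2 kg; (b) 90.2 L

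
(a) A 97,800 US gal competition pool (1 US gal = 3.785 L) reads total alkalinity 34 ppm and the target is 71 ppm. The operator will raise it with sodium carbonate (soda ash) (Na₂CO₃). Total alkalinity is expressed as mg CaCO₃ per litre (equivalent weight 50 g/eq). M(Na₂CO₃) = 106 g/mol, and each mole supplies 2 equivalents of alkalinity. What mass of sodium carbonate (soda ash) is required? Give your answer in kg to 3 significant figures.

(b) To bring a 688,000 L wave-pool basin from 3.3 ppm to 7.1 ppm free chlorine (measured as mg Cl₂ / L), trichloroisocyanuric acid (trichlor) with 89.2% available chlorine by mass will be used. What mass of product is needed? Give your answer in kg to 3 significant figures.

(a) Volume: 97,800 US gal × 3.785 L/gal = 370,173 L.
(a) Alkalinity to add: (71 − 34) = 37 mg/L as CaCO₃ × 370,173 L = 13,700 g as CaCO₃.
(a) Equivalents: 13,700 g ÷ 50 g/eq = 273.9 eq.
(a) Each mole of Na₂CO₃ supplies 2 eq, so 273.9 / 2 = 137 mol.
(a) Mass: 137 mol × 106 g/mol = 14,520 g.

(b) Chlorine deficit: 7.1 − 3.3 = 3.8 ppm = 3.8 mg/L as Cl₂.
(b) Cl₂ equivalent needed: 3.8 mg/L × 688,000 L = 2,614,000 mg = 2614 g.
(b) Product at 89.2% available chlorine: 2614 / 0.892 = 2931 g.

(a) 14.5 kg; (b) 2.93 kg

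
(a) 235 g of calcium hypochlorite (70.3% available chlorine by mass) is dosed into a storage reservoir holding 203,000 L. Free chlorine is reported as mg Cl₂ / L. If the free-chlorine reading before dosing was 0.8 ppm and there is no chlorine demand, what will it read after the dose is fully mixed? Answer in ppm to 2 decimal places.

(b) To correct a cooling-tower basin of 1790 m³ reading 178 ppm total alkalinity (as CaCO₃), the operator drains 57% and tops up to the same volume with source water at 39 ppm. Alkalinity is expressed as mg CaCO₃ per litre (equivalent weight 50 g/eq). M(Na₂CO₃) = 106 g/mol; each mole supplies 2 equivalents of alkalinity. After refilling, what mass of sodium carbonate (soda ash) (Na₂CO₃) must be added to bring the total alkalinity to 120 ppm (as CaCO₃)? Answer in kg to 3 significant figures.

(a) 1.61 ppm; (b) 40.3 kg

(a) Available chlorine delivered: 235 g × 0.703 = 165.2 g as Cl₂.
(a) Concentration rise: 165.2 g / 203,000 L = 0.8138 mg/L = 0.81 ppm.
(a) Final FC: 0.8 + 0.81 = 1.61 ppm.

(b) Volume: 1790 m³ = 1,790,000 L.
(b) After draining 57% and refilling: 178 × 0.43 + 39 × 0.57 = 98.77 ppm.
(b) Deficit to target: 120 − 98.77 = 21.23 mg/L.
(b) As CaCO₃: 21.23 mg/L × 1,790,000 L = 38,000 g; ÷ 50 g/eq ÷ 2 = 380 mol Na₂CO₃.
(b) Mass: 380 × 106 = 40,280 g.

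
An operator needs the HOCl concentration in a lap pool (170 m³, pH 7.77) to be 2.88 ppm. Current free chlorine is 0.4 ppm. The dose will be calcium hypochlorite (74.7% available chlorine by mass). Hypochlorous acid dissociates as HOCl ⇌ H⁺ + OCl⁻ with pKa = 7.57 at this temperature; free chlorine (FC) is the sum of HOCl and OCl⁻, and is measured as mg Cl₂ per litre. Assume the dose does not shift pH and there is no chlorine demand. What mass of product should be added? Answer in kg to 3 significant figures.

Volume: 170 m³ = 170,000 L.
[OCl⁻]/[HOCl] = 10^(pH − pKa) = 10^(7.77 − 7.57) = 1.585; fraction as HOCl = 1/(1 + 1.585) = 0.3869.
Free chlorine required for 2.88 ppm HOCl: 2.88 / 0.3869 = 7.444 ppm.
FC to add: 7.444 − 0.4 = 7.044 mg/L as Cl₂.
Cl₂ equivalent: 7.044 mg/L × 170,000 L = 1198 g.
Product at 74.7% available Cl: 1198 / 0.747 = 1603 g.

1.60 kg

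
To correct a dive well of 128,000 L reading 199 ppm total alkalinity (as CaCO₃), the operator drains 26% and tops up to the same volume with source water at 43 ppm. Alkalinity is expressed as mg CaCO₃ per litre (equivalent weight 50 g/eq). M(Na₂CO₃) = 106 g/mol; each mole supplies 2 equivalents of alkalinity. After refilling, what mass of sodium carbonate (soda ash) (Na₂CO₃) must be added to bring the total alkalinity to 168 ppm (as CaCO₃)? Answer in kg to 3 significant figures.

After draining 26% and refilling: 199 × 0.74 + 43 × 0.26 = 158.44 ppm.
Deficit to target: 168 − 158.44 = 9.56 mg/L.
As CaCO₃: 9.56 mg/L × 128,000 L = 1224 g; ÷ 50 g/eq ÷ 2 = 12.24 mol Na₂CO₃.
Mass: 12.24 × 106 = 1297 g.

1.30 kg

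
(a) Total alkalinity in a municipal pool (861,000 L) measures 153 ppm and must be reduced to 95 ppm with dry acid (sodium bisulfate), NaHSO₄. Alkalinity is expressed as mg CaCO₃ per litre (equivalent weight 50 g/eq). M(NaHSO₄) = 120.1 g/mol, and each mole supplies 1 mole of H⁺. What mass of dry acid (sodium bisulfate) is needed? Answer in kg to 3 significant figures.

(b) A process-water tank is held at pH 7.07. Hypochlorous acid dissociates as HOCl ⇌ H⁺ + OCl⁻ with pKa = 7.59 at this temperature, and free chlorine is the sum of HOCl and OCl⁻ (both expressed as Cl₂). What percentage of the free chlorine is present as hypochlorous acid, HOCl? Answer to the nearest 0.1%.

(a) 120 kg; (b) 76.8%

(a) Alkalinity to neutralize: (153 − 95) = 58 mg/L as CaCO₃ × 861,000 L = 49,940 g as CaCO₃.
(a) Equivalents of H⁺ required: 49,940 ÷ 50 g/eq = 998.8 eq = 998.8 mol NaHSO₄.
(a) Mass of NaHSO₄: 998.8 × 120.1 = 120,000 g.

(b) [OCl⁻]/[HOCl] = 10^(pH − pKa) = 10^(7.07 − 7.59) = 10^-0.52 = 0.302.
(b) Fraction as HOCl = 1 / (1 + 0.302) = 0.7681.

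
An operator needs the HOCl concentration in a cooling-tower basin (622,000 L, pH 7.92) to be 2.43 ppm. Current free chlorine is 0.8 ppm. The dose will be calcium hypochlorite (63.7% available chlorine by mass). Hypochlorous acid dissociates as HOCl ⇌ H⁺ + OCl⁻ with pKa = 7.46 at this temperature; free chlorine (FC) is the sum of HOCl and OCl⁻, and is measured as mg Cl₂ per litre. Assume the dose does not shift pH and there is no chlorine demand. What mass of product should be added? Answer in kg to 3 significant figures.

8.43 kg

[OCl⁻]/[HOCl] = 10^(pH − pKa) = 10^(7.92 − 7.46) = 2.884; fraction as HOCl = 1/(1 + 2.884) = 0.2575.
Free chlorine required for 2.43 ppm HOCl: 2.43 / 0.2575 = 9.438 ppm.
FC to add: 9.438 − 0.8 = 8.638 mg/L as Cl₂.
Cl₂ equivalent: 8.638 mg/L × 622,000 L = 5373 g.
Product at 63.7% available Cl: 5373 / 0.637 = 8435 g.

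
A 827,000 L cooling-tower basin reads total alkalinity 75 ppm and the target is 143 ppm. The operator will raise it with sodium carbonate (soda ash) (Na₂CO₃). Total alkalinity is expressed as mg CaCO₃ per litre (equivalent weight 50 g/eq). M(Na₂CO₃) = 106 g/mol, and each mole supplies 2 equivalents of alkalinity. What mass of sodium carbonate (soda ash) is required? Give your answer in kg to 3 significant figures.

Alkalinity to add: (143 − 75) = 68 mg/L as CaCO₃ × 827,000 L = 56,240 g as CaCO₃.
Equivalents: 56,240 g ÷ 50 g/eq = 1125 eq.
Each mole of Na₂CO₃ supplies 2 eq, so 1125 / 2 = 562.4 mol.
Mass: 562.4 mol × 106 g/mol = 59,610 g.

59.6 kg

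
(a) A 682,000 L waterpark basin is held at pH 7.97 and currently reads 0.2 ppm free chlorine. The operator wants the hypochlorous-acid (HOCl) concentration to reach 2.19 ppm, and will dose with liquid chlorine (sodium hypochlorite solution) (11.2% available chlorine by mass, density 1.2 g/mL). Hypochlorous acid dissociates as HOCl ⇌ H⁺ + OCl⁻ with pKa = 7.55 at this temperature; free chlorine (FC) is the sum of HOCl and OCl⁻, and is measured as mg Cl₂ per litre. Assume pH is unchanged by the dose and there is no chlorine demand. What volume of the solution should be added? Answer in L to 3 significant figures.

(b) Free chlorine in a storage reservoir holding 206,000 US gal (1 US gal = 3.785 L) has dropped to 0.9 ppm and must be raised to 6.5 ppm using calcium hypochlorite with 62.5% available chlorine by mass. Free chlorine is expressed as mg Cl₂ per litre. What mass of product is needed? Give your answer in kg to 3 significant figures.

(a) [OCl⁻]/[HOCl] = 10^(pH − pKa) = 10^(7.97 − 7.55) = 2.63; fraction as HOCl = 1/(1 + 2.63) = 0.2755.
(a) Free chlorine required for 2.19 ppm HOCl: 2.19 / 0.2755 = 7.95 ppm.
(a) FC to add: 7.95 − 0.2 = 7.75 mg/L as Cl₂.
(a) Cl₂ equivalent: 7.75 mg/L × 682,000 L = 5286 g.
(a) Product at 11.2% available Cl: 5286 / 0.112 = 47,190 g.
(a) Volume: 47,190 g ÷ 1.2 g/mL = 39,330 mL.

(b) Volume: 206,000 US gal × 3.785 L/gal = 779,710 L.
(b) Chlorine deficit: 6.5 − 0.9 = 5.6 ppm = 5.6 mg/L as Cl₂.
(b) Cl₂ equivalent needed: 5.6 mg/L × 779,710 L = 4,366,000 mg = 4366 g.
(b) Product at 62.5% available chlorine: 4366 / 0.625 = 6986 g.

(a) 39.3 L; (b) 6.99 kg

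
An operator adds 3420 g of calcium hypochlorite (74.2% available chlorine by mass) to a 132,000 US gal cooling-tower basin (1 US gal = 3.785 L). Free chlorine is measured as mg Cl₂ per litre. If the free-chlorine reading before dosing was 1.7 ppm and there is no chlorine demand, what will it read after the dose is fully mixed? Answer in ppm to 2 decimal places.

Volume: 132,000 US gal × 3.785 L/gal = 499,620 L.
Available chlorine delivered: 3420 g × 0.742 = 2538 g as Cl₂.
Concentration rise: 2538 g / 499,620 L = 5.079 mg/L = 5.08 ppm.
Final FC: 1.7 + 5.08 = 6.78 ppm.

6.78 ppm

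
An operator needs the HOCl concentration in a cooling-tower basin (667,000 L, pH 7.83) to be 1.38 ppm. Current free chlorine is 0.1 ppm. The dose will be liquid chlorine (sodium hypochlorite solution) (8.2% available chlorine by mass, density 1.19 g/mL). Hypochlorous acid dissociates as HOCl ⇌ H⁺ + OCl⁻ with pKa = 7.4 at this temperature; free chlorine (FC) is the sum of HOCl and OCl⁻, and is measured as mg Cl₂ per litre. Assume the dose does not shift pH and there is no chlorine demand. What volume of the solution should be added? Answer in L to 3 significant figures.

34.1 L

[OCl⁻]/[HOCl] = 10^(pH − pKa) = 10^(7.83 − 7.4) = 2.692; fraction as HOCl = 1/(1 + 2.692) = 0.2709.
Free chlorine required for 1.38 ppm HOCl: 1.38 / 0.2709 = 5.094 ppm.
FC to add: 5.094 − 0.1 = 4.994 mg/L as Cl₂.
Cl₂ equivalent: 4.994 mg/L × 667,000 L = 3331 g.
Product at 8.2% available Cl: 3331 / 0.082 = 40,620 g.
Volume: 40,620 g ÷ 1.19 g/mL = 34,140 mL.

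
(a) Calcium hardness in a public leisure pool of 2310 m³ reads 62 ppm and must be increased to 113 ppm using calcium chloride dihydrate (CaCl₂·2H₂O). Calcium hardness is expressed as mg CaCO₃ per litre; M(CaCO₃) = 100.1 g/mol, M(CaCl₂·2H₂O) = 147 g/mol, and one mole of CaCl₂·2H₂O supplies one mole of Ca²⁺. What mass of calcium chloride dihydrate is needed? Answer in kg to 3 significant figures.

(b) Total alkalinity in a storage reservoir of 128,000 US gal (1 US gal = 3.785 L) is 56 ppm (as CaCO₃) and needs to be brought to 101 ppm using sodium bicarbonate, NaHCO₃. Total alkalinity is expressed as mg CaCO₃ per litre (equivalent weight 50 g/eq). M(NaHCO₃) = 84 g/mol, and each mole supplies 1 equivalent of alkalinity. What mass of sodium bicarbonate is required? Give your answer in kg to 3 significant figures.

(a) 173 kg; (b) 36.6 kg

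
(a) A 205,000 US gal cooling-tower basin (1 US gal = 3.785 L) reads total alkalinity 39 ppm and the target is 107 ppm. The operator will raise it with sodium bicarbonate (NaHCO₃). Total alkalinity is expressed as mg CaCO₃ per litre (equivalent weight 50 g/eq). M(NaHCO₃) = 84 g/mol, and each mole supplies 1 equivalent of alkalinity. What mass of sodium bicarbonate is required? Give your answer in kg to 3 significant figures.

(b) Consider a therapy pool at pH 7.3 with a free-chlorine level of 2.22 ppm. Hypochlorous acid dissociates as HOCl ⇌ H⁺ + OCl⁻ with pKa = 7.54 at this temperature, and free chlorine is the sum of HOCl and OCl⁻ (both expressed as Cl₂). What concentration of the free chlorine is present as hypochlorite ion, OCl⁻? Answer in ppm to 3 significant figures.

(a) Volume: 205,000 US gal × 3.785 L/gal = 775,925 L.
(a) Alkalinity to add: (107 − 39) = 68 mg/L as CaCO₃ × 775,925 L = 52,760 g as CaCO₃.
(a) Equivalents: 52,760 g ÷ 50 g/eq = 1055 eq.
(a) NaHCO₃ supplies 1 eq per mole → 1055 mol.
(a) Mass: 1055 mol × 84 g/mol = 88,640 g.

(b) [OCl⁻]/[HOCl] = 10^(pH − pKa) = 10^(7.3 − 7.54) = 10^-0.24 = 0.5754.
(b) Fraction as HOCl = 1 / (1 + 0.5754) = 0.6347.
(b) OCl⁻ = (1 − 0.6347) × 2.22 ppm = 0.8109 ppm.

(a) 88.6 kg; (b) 0.811 ppm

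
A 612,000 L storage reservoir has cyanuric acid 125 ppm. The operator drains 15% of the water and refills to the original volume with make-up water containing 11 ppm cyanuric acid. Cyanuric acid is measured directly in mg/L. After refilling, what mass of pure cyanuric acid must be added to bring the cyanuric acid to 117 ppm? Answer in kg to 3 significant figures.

5.57 kg

After draining 15% and refilling: 125 × 0.85 + 11 × 0.15 = 107.9 ppm.
Deficit to target: 117 − 107.9 = 9.1 mg/L.
Mass: 9.1 mg/L × 612,000 L = 5569 g cyanuric acid.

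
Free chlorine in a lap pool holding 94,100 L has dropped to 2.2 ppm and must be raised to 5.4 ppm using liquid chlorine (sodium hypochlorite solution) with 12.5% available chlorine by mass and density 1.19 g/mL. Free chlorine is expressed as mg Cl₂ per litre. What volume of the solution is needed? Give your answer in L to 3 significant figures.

Chlorine deficit: 5.4 − 2.2 = 3.2 ppm = 3.2 mg/L as Cl₂.
Cl₂ equivalent needed: 3.2 mg/L × 94,100 L = 301,100 mg = 301.1 g.
Product at 12.5% available chlorine: 301.1 / 0.125 = 2409 g.
Volume at density 1.19 g/mL: 2409 g ÷ 1.19 g/mL = 2024 mL.

2.02 L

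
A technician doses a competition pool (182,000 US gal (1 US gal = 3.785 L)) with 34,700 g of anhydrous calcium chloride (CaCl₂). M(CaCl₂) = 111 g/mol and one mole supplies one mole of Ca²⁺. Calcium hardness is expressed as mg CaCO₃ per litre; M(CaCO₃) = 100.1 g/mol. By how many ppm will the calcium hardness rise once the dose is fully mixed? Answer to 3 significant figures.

Volume: 182,000 US gal × 3.785 L/gal = 688,870 L.
Moles of Ca²⁺: 34,700 g ÷ 111 g/mol = 312.6 mol.
As CaCO₃: 312.6 mol × 100.1 g/mol = 31,290 g.
Rise: 31,290 g / 688,870 L × 1000 = 45.43 mg/L.

45.4 ppm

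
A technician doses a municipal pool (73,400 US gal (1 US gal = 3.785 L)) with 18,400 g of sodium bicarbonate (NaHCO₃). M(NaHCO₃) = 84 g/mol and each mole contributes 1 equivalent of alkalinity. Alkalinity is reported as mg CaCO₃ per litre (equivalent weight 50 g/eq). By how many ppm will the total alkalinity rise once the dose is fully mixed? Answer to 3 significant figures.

Volume: 73,400 US gal × 3.785 L/gal = 277,819 L.
Moles of NaHCO₃: 18,400 g ÷ 84 g/mol = 219 mol → 219 eq of alkalinity.
As CaCO₃: 219 eq × 50 g/eq = 10,950 g.
Rise: 10,950 g / 277,819 L × 1000 = 39.42 mg/L.

39.4 ppm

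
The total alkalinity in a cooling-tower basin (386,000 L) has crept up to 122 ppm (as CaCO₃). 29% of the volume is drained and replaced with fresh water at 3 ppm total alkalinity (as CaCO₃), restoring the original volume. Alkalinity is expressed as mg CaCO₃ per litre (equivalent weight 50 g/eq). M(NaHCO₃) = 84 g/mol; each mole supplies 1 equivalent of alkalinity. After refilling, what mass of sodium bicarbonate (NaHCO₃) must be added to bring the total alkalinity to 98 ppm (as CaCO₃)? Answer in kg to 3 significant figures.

6.82 kg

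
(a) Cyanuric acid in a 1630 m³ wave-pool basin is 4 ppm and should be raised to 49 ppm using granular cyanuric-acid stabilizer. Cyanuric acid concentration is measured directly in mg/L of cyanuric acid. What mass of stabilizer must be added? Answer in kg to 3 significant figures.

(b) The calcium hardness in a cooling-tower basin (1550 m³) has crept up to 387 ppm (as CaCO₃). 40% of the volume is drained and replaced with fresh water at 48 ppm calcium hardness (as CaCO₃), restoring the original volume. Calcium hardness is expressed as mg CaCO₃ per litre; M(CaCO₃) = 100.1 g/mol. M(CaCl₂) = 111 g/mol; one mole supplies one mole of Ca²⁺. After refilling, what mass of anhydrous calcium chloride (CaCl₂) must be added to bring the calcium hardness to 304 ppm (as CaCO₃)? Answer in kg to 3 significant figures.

(a) 73.3 kg; (b) 90.4 kg

(a) Volume: 1630 m³ = 1,630,000 L.
(a) CYA to add: (49 − 4) = 45 mg/L × 1,630,000 L = 73,350 g cyanuric acid.

(b) Volume: 1550 m³ = 1,550,000 L.
(b) After draining 40% and refilling: 387 × 0.60 + 48 × 0.40 = 251.4 ppm.
(b) Deficit to target: 304 − 251.4 = 52.6 mg/L.
(b) As CaCO₃: 52.6 mg/L × 1,550,000 L = 81,530 g; ÷ 100.1 = 814.5 mol Ca²⁺.
(b) Mass: 814.5 × 111 = 90,410 g.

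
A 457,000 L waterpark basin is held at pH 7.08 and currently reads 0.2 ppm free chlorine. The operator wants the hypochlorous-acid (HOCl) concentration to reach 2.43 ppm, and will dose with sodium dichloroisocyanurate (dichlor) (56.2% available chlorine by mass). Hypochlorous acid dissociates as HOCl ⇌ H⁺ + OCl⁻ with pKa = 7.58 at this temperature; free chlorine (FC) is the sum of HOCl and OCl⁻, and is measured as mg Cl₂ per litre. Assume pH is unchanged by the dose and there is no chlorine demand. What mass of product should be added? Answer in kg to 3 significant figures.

[OCl⁻]/[HOCl] = 10^(pH − pKa) = 10^(7.08 − 7.58) = 0.3162; fraction as HOCl = 1/(1 + 0.3162) = 0.7597.
Free chlorine required for 2.43 ppm HOCl: 2.43 / 0.7597 = 3.198 ppm.
FC to add: 3.198 − 0.2 = 2.998 mg/L as Cl₂.
Cl₂ equivalent: 2.998 mg/L × 457,000 L = 1370 g.
Product at 56.2% available Cl: 1370 / 0.562 = 2438 g.

2.44 kg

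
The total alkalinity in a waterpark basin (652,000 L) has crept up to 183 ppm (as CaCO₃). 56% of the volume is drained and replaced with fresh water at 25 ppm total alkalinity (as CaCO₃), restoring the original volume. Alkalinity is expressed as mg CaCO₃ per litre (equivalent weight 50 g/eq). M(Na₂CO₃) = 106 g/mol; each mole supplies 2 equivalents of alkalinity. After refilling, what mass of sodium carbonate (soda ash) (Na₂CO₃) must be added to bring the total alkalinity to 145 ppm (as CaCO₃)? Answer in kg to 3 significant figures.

34.9 kg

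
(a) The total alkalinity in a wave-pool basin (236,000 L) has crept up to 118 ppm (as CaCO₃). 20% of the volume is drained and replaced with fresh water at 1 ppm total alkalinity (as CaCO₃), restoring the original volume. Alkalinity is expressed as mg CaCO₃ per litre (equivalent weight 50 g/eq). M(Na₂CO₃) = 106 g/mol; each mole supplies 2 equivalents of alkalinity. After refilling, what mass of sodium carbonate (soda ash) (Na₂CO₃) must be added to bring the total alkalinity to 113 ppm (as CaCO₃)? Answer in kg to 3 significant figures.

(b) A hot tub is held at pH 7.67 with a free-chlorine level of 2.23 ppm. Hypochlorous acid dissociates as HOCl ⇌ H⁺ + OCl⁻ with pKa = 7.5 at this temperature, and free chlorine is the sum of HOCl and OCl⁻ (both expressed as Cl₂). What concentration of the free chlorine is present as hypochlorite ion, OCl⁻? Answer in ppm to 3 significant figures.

(a) 4.60 kg; (b) 1.33 ppm

(a) After draining 20% and refilling: 118 × 0.80 + 1 × 0.20 = 94.6 ppm.
(a) Deficit to target: 113 − 94.6 = 18.4 mg/L.
(a) As CaCO₃: 18.4 mg/L × 236,000 L = 4342 g; ÷ 50 g/eq ÷ 2 = 43.42 mol Na₂CO₃.
(a) Mass: 43.42 × 106 = 4603 g.

(b) [OCl⁻]/[HOCl] = 10^(pH − pKa) = 10^(7.67 − 7.5) = 10^0.17 = 1.479.
(b) Fraction as HOCl = 1 / (1 + 1.479) = 0.4034.
(b) OCl⁻ = (1 − 0.4034) × 2.23 ppm = 1.33 ppm.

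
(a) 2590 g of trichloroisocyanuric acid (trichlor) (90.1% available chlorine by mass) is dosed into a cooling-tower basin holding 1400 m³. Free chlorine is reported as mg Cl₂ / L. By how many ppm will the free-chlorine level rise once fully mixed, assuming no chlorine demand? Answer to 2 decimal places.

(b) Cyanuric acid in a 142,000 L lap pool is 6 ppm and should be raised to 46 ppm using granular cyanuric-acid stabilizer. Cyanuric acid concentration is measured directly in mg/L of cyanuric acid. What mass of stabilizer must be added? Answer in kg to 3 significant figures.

(a) 1.67 ppm; (b) 5.68 kg

(a) Volume: 1400 m³ = 1,400,000 L.
(a) Available chlorine delivered: 2590 g × 0.901 = 2334 g as Cl₂.
(a) Concentration rise: 2334 g / 1,400,000 L = 1.667 mg/L = 1.67 ppm.

(b) CYA to add: (46 − 6) = 40 mg/L × 142,000 L = 5680 g cyanuric acid.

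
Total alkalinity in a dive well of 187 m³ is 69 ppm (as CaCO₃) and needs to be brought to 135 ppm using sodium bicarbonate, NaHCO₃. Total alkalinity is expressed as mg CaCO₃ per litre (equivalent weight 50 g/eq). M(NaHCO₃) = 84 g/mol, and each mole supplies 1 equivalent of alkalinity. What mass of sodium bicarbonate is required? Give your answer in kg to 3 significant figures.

20.7 kg

Volume: 187 m³ = 187,000 L.
Alkalinity to add: (135 − 69) = 66 mg/L as CaCO₃ × 187,000 L = 12,340 g as CaCO₃.
Equivalents: 12,340 g ÷ 50 g/eq = 246.8 eq.
NaHCO₃ supplies 1 eq per mole → 246.8 mol.
Mass: 246.8 mol × 84 g/mol = 20,730 g.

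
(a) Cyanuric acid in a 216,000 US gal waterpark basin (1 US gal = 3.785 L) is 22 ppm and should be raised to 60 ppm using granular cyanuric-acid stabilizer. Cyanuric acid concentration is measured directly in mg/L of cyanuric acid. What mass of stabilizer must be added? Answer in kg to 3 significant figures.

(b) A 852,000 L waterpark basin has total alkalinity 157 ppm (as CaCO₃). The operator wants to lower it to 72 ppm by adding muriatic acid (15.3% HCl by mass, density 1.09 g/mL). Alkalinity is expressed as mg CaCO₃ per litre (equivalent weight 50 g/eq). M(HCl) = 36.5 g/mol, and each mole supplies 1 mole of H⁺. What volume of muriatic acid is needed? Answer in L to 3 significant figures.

(a) 31.1 kg; (b) 317 L

(a) Volume: 216,000 US gal × 3.785 L/gal = 817,560 L.
(a) CYA to add: (60 − 22) = 38 mg/L × 817,560 L = 31,070 g cyanuric acid.

(b) Alkalinity to neutralize: (157 − 72) = 85 mg/L as CaCO₃ × 852,000 L = 72,420 g as CaCO₃.
(b) Equivalents of H⁺ required: 72,420 ÷ 50 g/eq = 1448 eq = 1448 mol HCl.
(b) Mass of HCl: 1448 × 36.5 = 52,870 g.
(b) Mass of 15.3% solution: 52,870 / 0.153 = 345,500 g.
(b) Volume: 345,500 g ÷ 1.09 g/mL = 317,000 mL.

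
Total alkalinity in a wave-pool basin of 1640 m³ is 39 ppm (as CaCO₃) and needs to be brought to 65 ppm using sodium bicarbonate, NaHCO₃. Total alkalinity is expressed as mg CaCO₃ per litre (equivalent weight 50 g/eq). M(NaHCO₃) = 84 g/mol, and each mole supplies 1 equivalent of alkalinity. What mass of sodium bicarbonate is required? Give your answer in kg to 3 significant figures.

71.6 kg

Volume: 1640 m³ = 1,640,000 L.
Alkalinity to add: (65 − 39) = 26 mg/L as CaCO₃ × 1,640,000 L = 42,640 g as CaCO₃.
Equivalents: 42,640 g ÷ 50 g/eq = 852.8 eq.
NaHCO₃ supplies 1 eq per mole → 852.8 mol.
Mass: 852.8 mol × 84 g/mol = 71,640 g.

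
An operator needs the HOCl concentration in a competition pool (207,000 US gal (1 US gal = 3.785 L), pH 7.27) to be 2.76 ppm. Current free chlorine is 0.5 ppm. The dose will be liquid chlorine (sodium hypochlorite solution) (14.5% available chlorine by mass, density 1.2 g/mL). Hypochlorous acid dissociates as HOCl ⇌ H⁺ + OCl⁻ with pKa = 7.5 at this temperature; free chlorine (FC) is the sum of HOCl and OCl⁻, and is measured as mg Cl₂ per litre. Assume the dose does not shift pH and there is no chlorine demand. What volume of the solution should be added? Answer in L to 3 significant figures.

17.5 L

Volume: 207,000 US gal × 3.785 L/gal = 783,495 L.
[OCl⁻]/[HOCl] = 10^(pH − pKa) = 10^(7.27 − 7.5) = 0.5888; fraction as HOCl = 1/(1 + 0.5888) = 0.6294.
Free chlorine required for 2.76 ppm HOCl: 2.76 / 0.6294 = 4.385 ppm.
FC to add: 4.385 − 0.5 = 3.885 mg/L as Cl₂.
Cl₂ equivalent: 3.885 mg/L × 783,495 L = 3044 g.
Product at 14.5% available Cl: 3044 / 0.145 = 20,990 g.
Volume: 20,990 g ÷ 1.2 g/mL = 17,490 mL.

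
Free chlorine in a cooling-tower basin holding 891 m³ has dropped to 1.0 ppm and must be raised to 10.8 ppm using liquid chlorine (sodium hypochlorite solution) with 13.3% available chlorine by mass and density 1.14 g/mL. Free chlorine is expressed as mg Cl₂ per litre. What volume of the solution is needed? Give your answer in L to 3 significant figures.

57.6 L

Volume: 891 m³ = 891,000 L.
Chlorine deficit: 10.8 − 1.0 = 9.8 ppm = 9.8 mg/L as Cl₂.
Cl₂ equivalent needed: 9.8 mg/L × 891,000 L = 8,732,000 mg = 8732 g.
Product at 13.3% available chlorine: 8732 / 0.133 = 65,650 g.
Volume at density 1.14 g/mL: 65,650 g ÷ 1.14 g/mL = 57,590 mL.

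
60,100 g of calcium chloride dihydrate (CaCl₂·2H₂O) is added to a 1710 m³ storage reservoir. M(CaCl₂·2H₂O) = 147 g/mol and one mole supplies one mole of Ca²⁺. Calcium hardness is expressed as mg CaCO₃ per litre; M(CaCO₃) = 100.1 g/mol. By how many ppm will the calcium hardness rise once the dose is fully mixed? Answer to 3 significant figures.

23.9 ppm

Volume: 1710 m³ = 1,710,000 L.
Moles of Ca²⁺: 60,100 g ÷ 147 g/mol = 408.8 mol.
As CaCO₃: 408.8 mol × 100.1 g/mol = 40,930 g.
Rise: 40,930 g / 1,710,000 L × 1000 = 23.93 mg/L.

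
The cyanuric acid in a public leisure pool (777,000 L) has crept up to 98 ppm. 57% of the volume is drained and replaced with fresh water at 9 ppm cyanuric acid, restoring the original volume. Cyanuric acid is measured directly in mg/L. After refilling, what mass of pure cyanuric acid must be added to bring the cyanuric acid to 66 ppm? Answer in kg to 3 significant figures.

14.6 kg

After draining 57% and refilling: 98 × 0.43 + 9 × 0.57 = 47.27 ppm.
Deficit to target: 66 − 47.27 = 18.73 mg/L.
Mass: 18.73 mg/L × 777,000 L = 14,550 g cyanuric acid.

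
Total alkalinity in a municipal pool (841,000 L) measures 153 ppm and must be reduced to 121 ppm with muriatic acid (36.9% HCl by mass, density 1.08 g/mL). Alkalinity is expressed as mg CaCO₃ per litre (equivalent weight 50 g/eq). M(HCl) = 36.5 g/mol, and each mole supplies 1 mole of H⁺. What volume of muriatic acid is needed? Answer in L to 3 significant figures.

49.3 L

Alkalinity to neutralize: (153 − 121) = 32 mg/L as CaCO₃ × 841,000 L = 26,910 g as CaCO₃.
Equivalents of H⁺ required: 26,910 ÷ 50 g/eq = 538.2 eq = 538.2 mol HCl.
Mass of HCl: 538.2 × 36.5 = 19,650 g.
Mass of 36.9% solution: 19,650 / 0.369 = 53,240 g.
Volume: 53,240 g ÷ 1.08 g/mL = 49,300 mL.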